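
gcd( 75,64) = 1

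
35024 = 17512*2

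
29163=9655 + 19508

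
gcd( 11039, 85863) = 1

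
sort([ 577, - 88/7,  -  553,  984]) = [-553,- 88/7,577,984]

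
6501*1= 6501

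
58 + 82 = 140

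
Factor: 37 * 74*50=2^2*5^2*37^2 = 136900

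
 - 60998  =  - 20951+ - 40047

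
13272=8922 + 4350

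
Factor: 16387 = 7^1*2341^1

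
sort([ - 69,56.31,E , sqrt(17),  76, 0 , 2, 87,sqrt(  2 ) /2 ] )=[ -69,0,sqrt( 2) /2, 2 , E, sqrt( 17 ),56.31, 76, 87]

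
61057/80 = 61057/80 = 763.21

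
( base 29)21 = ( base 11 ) 54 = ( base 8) 73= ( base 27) 25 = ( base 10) 59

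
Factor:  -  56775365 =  - 5^1*41^1 * 276953^1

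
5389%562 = 331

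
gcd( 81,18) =9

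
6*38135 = 228810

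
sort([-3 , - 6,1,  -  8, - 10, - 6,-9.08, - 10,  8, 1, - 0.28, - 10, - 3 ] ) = [ - 10 ,- 10, - 10,- 9.08, - 8, - 6, - 6, - 3, - 3, - 0.28, 1,1,8]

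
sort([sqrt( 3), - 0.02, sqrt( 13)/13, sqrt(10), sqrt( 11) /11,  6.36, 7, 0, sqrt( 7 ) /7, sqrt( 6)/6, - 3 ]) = [ - 3,-0.02, 0,sqrt( 13)/13, sqrt(11)/11,sqrt( 7 )/7, sqrt (6 )/6, sqrt(3), sqrt( 10 ),6.36, 7]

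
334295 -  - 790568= 1124863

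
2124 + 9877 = 12001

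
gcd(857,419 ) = 1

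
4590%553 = 166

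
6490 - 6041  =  449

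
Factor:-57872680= - 2^3*5^1*521^1*2777^1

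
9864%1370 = 274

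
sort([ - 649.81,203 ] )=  [ - 649.81 , 203 ]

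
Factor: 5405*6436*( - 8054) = -280171115320 = - 2^3 * 5^1*23^1*47^1*1609^1*4027^1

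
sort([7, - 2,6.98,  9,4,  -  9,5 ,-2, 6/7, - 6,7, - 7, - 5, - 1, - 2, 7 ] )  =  [ - 9,-7, - 6, - 5,-2, - 2, - 2, - 1,6/7, 4, 5, 6.98 , 7, 7,7,  9]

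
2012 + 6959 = 8971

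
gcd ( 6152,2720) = 8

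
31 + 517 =548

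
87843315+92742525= 180585840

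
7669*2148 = 16473012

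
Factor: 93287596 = 2^2 * 127^1*183637^1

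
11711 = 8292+3419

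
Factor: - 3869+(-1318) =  - 5187 = - 3^1*7^1*13^1*19^1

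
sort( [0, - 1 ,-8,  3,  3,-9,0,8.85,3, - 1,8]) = [ - 9, - 8, - 1, - 1,0,  0, 3,3, 3, 8 , 8.85]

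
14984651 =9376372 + 5608279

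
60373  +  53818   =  114191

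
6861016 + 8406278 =15267294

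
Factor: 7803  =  3^3*17^2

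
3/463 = 3/463 = 0.01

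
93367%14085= 8857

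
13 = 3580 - 3567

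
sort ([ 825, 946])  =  [ 825, 946 ]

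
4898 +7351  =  12249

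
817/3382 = 43/178=   0.24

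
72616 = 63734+8882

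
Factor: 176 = 2^4*11^1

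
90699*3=272097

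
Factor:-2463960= - 2^3*3^1*5^1*20533^1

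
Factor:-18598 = -2^1*17^1*547^1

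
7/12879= 7/12879=0.00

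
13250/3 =13250/3 = 4416.67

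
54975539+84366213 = 139341752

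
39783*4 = 159132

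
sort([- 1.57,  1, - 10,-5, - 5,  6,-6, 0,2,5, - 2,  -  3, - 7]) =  [ - 10 , - 7, - 6, - 5, - 5, - 3, -2, - 1.57,0,1,2 , 5,6 ] 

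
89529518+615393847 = 704923365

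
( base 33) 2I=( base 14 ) 60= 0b1010100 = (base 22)3I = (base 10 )84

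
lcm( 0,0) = 0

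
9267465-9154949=112516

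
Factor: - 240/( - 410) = 24/41 = 2^3  *  3^1*41^( - 1)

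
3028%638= 476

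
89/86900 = 89/86900 = 0.00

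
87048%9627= 405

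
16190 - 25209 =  - 9019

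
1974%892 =190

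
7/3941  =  1/563 = 0.00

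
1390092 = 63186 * 22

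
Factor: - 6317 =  - 6317^1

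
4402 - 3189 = 1213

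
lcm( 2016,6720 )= 20160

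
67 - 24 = 43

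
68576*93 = 6377568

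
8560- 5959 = 2601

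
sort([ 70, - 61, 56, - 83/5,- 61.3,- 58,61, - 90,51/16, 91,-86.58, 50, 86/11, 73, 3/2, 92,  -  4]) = [-90, - 86.58, - 61.3, - 61, - 58,-83/5, - 4, 3/2,51/16,  86/11,50, 56, 61,70, 73, 91, 92 ] 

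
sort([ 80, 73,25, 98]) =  [ 25, 73,80,  98] 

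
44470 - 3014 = 41456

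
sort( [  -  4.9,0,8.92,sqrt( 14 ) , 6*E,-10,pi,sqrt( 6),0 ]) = [ - 10, - 4.9 , 0,0,sqrt(6), pi,sqrt( 14), 8.92,6*E]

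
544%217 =110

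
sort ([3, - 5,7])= [ -5, 3, 7]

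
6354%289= 285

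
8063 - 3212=4851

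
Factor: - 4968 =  - 2^3*3^3*23^1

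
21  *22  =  462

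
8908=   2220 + 6688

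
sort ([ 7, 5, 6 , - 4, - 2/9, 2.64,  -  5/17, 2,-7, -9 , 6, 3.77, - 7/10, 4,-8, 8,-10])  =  [ - 10,- 9,-8, -7, - 4,  -  7/10, - 5/17, - 2/9,  2, 2.64, 3.77, 4, 5, 6, 6, 7, 8 ] 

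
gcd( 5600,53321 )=1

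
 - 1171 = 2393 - 3564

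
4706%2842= 1864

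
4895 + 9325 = 14220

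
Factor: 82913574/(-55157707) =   -  2^1 * 3^1*11^( - 1)* 17^( - 1)*23^1 * 137^(-1 ) * 2153^ ( - 1 ) *600823^1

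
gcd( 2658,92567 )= 1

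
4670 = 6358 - 1688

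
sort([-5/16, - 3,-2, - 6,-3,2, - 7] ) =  [ - 7, - 6, -3 , - 3,- 2,-5/16,2] 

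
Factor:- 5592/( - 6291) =2^3 * 3^ (-2) = 8/9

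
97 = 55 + 42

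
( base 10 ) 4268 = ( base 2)1000010101100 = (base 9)5762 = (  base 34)3ni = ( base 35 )3gx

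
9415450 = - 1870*( - 5035)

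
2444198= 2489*982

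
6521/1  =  6521=6521.00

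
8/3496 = 1/437 = 0.00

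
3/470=3/470= 0.01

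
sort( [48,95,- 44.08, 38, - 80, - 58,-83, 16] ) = [ - 83,-80,-58,-44.08,16,  38, 48,95 ]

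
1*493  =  493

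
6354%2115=9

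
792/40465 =792/40465 = 0.02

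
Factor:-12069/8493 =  - 27/19 =- 3^3 *19^ (- 1)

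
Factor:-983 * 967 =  -967^1* 983^1 = -  950561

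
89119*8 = 712952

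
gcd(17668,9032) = 4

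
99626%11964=3914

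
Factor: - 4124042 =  - 2^1*13^1*158617^1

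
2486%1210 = 66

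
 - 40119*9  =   - 361071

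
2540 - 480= 2060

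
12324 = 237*52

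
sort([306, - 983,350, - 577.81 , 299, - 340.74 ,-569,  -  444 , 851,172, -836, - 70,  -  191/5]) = [ - 983,-836,  -  577.81,-569, - 444,  -  340.74 , - 70, - 191/5, 172 , 299,306,350,851 ]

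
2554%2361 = 193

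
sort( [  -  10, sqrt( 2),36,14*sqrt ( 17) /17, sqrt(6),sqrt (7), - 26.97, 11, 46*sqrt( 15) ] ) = [-26.97 , - 10,sqrt (2),sqrt( 6),sqrt(7),14* sqrt (17 )/17,11 , 36,46*sqrt( 15) ] 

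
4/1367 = 4/1367 = 0.00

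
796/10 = 398/5 = 79.60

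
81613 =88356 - 6743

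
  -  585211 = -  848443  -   - 263232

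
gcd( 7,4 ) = 1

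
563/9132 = 563/9132 = 0.06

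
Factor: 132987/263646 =457/906= 2^ (  -  1)*3^ ( - 1)*151^ (-1)*457^1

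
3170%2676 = 494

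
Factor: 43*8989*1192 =2^3*43^1*89^1*101^1*149^1 = 460740184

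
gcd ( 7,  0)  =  7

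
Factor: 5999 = 7^1 * 857^1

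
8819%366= 35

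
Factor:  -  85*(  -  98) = 8330  =  2^1*5^1*7^2 * 17^1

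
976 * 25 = 24400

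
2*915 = 1830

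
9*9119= 82071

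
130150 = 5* 26030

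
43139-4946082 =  - 4902943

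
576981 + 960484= 1537465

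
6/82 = 3/41 = 0.07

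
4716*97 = 457452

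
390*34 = 13260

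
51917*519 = 26944923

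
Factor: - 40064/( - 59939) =2^7*11^( - 1 )*313^1*5449^( - 1)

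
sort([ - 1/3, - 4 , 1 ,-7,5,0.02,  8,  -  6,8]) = [-7, - 6, - 4,-1/3,0.02, 1,5,8, 8]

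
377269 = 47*8027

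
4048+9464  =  13512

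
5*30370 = 151850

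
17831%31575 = 17831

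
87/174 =1/2  =  0.50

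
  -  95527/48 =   -  95527/48 = - 1990.15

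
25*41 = 1025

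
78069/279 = 279+76/93 = 279.82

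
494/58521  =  494/58521=0.01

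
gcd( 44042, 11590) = 2318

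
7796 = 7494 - -302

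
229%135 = 94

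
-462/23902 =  - 1+ 11720/11951 = - 0.02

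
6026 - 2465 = 3561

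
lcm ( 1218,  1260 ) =36540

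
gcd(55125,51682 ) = 1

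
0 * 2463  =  0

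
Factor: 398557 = 398557^1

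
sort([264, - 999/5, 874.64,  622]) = [- 999/5,264,622, 874.64 ] 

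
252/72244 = 63/18061 = 0.00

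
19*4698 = 89262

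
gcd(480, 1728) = 96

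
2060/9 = 2060/9 = 228.89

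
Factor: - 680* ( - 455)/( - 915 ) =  - 2^3*3^(- 1 )* 5^1 * 7^1*13^1*17^1*61^(-1 )=- 61880/183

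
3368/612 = 842/153 = 5.50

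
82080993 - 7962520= 74118473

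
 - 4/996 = - 1 + 248/249 = - 0.00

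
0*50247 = 0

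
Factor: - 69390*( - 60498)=2^2*3^5*5^1*257^1*3361^1 = 4197956220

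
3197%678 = 485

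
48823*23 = 1122929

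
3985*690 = 2749650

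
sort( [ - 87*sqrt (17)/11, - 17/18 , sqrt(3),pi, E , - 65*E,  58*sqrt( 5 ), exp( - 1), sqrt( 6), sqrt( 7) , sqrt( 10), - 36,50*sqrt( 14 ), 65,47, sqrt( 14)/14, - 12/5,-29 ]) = [ - 65*E, - 36, - 87 * sqrt( 17)/11, - 29, - 12/5, - 17/18,sqrt( 14 )/14,exp( - 1 ), sqrt( 3),  sqrt( 6),  sqrt ( 7), E,pi,  sqrt( 10), 47, 65,58*sqrt( 5),50*sqrt( 14)]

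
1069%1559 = 1069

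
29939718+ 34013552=63953270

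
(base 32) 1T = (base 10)61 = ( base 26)29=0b111101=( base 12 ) 51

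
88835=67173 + 21662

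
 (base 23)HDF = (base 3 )110202201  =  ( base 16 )245B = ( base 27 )ckj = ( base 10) 9307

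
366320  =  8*45790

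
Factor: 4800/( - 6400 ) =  - 3/4 = - 2^( - 2)*3^1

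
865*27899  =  24132635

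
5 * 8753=43765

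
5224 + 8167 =13391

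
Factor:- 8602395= -3^1*5^1*573493^1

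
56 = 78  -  22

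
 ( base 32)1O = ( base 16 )38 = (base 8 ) 70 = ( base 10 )56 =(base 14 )40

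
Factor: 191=191^1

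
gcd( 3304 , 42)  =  14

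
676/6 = 112  +  2/3 = 112.67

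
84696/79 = 1072  +  8/79 = 1072.10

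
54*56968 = 3076272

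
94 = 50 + 44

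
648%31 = 28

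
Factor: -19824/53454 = - 56/151 = - 2^3*7^1*151^( - 1)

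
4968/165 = 1656/55 = 30.11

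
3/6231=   1/2077 = 0.00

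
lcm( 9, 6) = 18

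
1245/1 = 1245 = 1245.00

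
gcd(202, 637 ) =1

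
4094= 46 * 89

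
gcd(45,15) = 15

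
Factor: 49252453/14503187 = 23^1*181^1*11831^1* 14503187^( - 1)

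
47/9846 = 47/9846 = 0.00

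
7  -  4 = 3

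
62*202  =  12524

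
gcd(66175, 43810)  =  5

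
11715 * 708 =8294220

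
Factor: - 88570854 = -2^1 * 3^3*1640201^1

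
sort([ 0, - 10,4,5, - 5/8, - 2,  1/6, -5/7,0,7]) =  [ - 10, - 2, - 5/7, - 5/8, 0 , 0,1/6, 4,  5,  7 ]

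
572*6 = 3432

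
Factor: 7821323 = 7821323^1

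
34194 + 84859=119053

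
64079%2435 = 769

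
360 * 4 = 1440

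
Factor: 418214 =2^1*67^1*3121^1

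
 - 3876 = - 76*51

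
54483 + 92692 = 147175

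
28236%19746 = 8490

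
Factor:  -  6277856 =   -  2^5*13^1*15091^1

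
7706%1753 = 694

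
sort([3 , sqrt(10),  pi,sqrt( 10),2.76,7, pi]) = [ 2.76, 3, pi,pi,sqrt( 10 ), sqrt( 10),  7]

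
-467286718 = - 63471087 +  -403815631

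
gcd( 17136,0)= 17136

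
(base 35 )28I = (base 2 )101010111100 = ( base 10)2748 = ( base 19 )7bc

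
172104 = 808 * 213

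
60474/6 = 10079=   10079.00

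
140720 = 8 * 17590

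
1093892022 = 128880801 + 965011221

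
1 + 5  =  6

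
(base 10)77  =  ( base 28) 2l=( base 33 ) 2B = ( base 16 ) 4D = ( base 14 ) 57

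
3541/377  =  9+148/377  =  9.39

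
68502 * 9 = 616518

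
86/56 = 43/28=1.54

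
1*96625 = 96625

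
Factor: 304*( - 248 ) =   -  2^7*19^1*31^1 = -  75392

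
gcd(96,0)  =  96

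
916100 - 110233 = 805867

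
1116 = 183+933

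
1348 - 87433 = - 86085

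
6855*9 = 61695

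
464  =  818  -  354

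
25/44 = 25/44 = 0.57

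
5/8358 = 5/8358  =  0.00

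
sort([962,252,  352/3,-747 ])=[-747, 352/3, 252,962 ] 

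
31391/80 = 392 + 31/80 = 392.39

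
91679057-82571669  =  9107388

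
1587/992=1587/992 = 1.60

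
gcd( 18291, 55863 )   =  3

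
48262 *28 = 1351336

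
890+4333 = 5223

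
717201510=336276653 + 380924857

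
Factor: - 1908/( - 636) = 3 = 3^1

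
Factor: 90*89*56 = 2^4*3^2*5^1*7^1*89^1  =  448560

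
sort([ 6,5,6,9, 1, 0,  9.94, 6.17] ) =[ 0, 1,  5, 6,  6,6.17, 9, 9.94] 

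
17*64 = 1088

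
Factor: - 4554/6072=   -  2^( - 2)*3^1 = - 3/4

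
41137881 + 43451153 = 84589034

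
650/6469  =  650/6469 =0.10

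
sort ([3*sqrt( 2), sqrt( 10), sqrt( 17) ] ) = [ sqrt( 10 ), sqrt(17), 3 * sqrt ( 2 )]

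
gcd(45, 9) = 9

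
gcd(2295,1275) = 255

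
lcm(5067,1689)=5067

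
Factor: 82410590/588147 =2^1*3^( - 1)*5^1*7^( - 2)*2377^1 * 3467^1*4001^(- 1) 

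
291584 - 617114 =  - 325530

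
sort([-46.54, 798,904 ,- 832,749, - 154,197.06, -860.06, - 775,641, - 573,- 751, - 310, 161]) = [  -  860.06, -832, - 775, - 751, - 573,  -  310 , - 154, - 46.54, 161,197.06,  641, 749,798, 904] 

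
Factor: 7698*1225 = 9430050 = 2^1*3^1*5^2* 7^2 * 1283^1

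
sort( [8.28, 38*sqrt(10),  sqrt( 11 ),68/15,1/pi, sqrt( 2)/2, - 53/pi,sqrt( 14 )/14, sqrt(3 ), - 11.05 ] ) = [ - 53/pi, - 11.05 , sqrt( 14)/14, 1/pi,sqrt(2)/2,sqrt(3 ),sqrt( 11) , 68/15,8.28, 38*sqrt(10)]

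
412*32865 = 13540380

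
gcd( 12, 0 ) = 12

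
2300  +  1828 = 4128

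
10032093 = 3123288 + 6908805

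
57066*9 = 513594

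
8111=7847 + 264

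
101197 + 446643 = 547840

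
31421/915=31421/915 = 34.34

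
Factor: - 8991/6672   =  -2997/2224  =  -2^( - 4)*3^4*37^1*139^(-1 )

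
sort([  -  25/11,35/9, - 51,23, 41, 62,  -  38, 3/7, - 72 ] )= [-72,  -  51,-38,  -  25/11,3/7, 35/9, 23 , 41,62] 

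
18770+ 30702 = 49472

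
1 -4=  - 3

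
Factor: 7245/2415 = 3 = 3^1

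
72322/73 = 990 + 52/73 = 990.71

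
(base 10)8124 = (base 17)1B1F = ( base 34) 70w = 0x1FBC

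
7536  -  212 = 7324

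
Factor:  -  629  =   - 17^1 * 37^1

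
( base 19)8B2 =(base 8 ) 6033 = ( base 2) 110000011011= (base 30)3d9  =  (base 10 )3099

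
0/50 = 0 = 0.00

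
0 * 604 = 0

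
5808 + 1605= 7413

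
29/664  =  29/664 = 0.04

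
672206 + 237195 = 909401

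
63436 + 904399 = 967835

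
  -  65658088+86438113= 20780025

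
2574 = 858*3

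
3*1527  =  4581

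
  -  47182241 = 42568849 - 89751090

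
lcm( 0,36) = 0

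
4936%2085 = 766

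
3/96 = 1/32 = 0.03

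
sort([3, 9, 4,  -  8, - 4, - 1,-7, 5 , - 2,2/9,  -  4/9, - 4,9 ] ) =[ - 8,  -  7, - 4,-4, - 2, - 1, - 4/9,2/9, 3,4,5,9,9] 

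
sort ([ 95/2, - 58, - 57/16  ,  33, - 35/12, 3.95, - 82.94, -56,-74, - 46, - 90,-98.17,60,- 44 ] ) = [-98.17, - 90,-82.94,-74, - 58, - 56,-46 , - 44, - 57/16, - 35/12, 3.95,33, 95/2, 60]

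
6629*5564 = 36883756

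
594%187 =33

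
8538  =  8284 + 254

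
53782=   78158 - 24376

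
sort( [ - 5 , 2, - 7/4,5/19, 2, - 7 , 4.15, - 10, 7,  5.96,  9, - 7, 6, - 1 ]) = [ - 10,  -  7,  -  7, - 5, - 7/4, - 1, 5/19, 2, 2, 4.15, 5.96,  6, 7, 9]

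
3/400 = 3/400 = 0.01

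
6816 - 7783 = - 967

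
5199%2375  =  449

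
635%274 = 87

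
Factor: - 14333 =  - 11^1*1303^1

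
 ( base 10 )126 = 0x7E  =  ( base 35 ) 3L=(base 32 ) 3u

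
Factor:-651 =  -3^1*7^1 * 31^1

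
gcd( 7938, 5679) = 9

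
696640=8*87080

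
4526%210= 116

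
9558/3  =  3186 = 3186.00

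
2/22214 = 1/11107 = 0.00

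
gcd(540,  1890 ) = 270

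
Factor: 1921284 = 2^2*3^2 * 83^1 * 643^1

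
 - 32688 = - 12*2724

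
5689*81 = 460809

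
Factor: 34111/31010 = 11/10  =  2^( - 1 )*5^( - 1)*  11^1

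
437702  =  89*4918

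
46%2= 0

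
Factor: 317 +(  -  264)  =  53^1 = 53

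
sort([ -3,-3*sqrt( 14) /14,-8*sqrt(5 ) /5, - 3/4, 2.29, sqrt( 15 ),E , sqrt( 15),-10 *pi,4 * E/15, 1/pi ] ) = [ - 10*pi, - 8* sqrt(5) /5,-3, - 3* sqrt(14) /14, - 3/4,1/pi,4*E/15,2.29,E , sqrt( 15) , sqrt(15)]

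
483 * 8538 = 4123854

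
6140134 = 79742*77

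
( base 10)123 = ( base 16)7b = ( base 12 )a3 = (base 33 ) 3O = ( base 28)4b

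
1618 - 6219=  - 4601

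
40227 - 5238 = 34989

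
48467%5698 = 2883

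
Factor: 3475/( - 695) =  - 5^1 = - 5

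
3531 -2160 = 1371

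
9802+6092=15894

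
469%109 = 33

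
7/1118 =7/1118 =0.01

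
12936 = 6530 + 6406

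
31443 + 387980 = 419423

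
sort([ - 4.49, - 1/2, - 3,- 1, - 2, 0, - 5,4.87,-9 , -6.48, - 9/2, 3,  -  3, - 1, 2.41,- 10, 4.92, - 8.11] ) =[ - 10,-9,-8.11 , - 6.48,-5, - 9/2,  -  4.49, - 3 , - 3,-2,-1,-1, - 1/2,  0, 2.41, 3 , 4.87,4.92 ] 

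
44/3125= 44/3125 = 0.01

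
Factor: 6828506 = 2^1*67^1*131^1*389^1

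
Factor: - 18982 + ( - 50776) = -2^1*13^1 * 2683^1 =- 69758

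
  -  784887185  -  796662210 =-1581549395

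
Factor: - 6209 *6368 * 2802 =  - 110788031424 = - 2^6 * 3^1 * 7^1* 199^1* 467^1*887^1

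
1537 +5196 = 6733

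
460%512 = 460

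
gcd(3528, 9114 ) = 294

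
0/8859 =0 = 0.00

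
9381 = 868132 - 858751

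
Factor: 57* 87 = 3^2 * 19^1*29^1 = 4959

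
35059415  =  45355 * 773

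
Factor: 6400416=2^5  *3^1*11^2 * 19^1*29^1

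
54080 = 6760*8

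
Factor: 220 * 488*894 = 95979840 =2^6 * 3^1*5^1 * 11^1 * 61^1*149^1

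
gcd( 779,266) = 19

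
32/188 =8/47 = 0.17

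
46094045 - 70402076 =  - 24308031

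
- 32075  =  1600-33675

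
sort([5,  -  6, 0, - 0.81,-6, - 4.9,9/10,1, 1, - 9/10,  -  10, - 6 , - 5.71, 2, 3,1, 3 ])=[ - 10, - 6, - 6, - 6, - 5.71 , - 4.9, - 9/10, - 0.81, 0, 9/10,1, 1, 1, 2,  3, 3, 5]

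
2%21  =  2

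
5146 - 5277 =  - 131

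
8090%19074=8090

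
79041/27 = 2927 + 4/9 = 2927.44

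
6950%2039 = 833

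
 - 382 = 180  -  562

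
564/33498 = 94/5583= 0.02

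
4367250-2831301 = 1535949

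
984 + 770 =1754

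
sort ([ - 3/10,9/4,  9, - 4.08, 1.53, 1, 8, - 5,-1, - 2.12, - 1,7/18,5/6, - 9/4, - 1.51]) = [ - 5, - 4.08, - 9/4, - 2.12, - 1.51, - 1,-1 , - 3/10,7/18, 5/6,1,1.53,  9/4,8,9]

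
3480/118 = 1740/59 =29.49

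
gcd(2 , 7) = 1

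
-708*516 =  - 365328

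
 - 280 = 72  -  352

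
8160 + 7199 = 15359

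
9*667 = 6003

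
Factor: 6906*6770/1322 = 23376810/661 =2^1 *3^1  *5^1 * 661^( - 1)*677^1*1151^1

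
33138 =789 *42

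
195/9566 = 195/9566   =  0.02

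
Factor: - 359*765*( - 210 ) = 57673350 = 2^1 * 3^3*5^2 * 7^1*17^1*359^1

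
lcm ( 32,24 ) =96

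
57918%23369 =11180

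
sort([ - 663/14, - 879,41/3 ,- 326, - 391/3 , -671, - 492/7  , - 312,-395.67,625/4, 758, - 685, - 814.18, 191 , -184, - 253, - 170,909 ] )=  [ - 879,-814.18,-685 ,-671, - 395.67, - 326,  -  312  ,  -  253, - 184, - 170,-391/3,  -  492/7, - 663/14 , 41/3, 625/4,  191 , 758, 909 ]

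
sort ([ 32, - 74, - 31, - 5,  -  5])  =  [-74, - 31, - 5, - 5, 32]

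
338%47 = 9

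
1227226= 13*94402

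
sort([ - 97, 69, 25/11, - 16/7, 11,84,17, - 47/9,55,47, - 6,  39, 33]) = [ - 97,-6,-47/9, - 16/7,25/11,  11,17, 33,39, 47, 55, 69, 84]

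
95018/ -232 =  - 47509/116 = -409.56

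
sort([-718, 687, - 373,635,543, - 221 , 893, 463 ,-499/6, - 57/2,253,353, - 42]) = [ - 718,-373, - 221, - 499/6, - 42, - 57/2,  253, 353, 463, 543,635,687,893] 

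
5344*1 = 5344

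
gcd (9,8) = 1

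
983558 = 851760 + 131798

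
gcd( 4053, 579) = 579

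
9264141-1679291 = 7584850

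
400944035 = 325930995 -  - 75013040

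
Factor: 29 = 29^1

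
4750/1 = 4750 = 4750.00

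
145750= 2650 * 55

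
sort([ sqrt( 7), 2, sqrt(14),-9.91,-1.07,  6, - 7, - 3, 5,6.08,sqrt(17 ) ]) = [-9.91  ,-7,  -  3, - 1.07, 2,sqrt( 7),sqrt(14), sqrt( 17), 5,6,  6.08] 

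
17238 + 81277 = 98515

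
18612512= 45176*412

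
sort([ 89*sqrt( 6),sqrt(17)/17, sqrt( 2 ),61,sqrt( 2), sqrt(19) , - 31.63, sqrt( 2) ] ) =[ - 31.63,sqrt( 17 ) /17,sqrt( 2), sqrt( 2),sqrt( 2) , sqrt( 19),61, 89*sqrt( 6)]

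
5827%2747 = 333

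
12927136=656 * 19706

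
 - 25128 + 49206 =24078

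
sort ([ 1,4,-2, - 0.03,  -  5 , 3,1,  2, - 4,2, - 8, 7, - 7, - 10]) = [-10, - 8, - 7,  -  5 , - 4, - 2, - 0.03,1,1,2 , 2,3,4, 7]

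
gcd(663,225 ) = 3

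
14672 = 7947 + 6725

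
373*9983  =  3723659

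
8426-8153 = 273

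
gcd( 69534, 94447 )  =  1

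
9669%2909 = 942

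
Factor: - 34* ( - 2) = 2^2 *17^1 = 68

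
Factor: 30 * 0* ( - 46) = 0 = 0^1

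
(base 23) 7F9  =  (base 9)5507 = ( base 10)4057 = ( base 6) 30441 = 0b111111011001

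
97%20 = 17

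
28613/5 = 28613/5 =5722.60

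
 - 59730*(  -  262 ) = 15649260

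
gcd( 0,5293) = 5293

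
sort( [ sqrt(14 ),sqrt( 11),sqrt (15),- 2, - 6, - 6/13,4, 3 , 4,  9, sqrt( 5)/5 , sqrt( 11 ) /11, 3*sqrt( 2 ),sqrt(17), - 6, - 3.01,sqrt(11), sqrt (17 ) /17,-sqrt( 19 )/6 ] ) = [ - 6,-6,  -  3.01, - 2, - sqrt(19 ) /6, - 6/13, sqrt( 17)/17,sqrt( 11)/11,sqrt ( 5 )/5 , 3, sqrt(11 ),sqrt(11),  sqrt( 14 ),sqrt(15), 4,4,sqrt( 17 ), 3*sqrt( 2 ),9 ] 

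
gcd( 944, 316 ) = 4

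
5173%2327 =519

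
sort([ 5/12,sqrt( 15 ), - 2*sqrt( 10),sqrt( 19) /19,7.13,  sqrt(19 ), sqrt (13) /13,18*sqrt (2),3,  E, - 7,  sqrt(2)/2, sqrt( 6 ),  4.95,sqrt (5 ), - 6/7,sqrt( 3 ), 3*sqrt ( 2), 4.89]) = [ - 7, - 2 * sqrt( 10 ), - 6/7,  sqrt(  19 )/19,sqrt(13 ) /13, 5/12,sqrt ( 2)/2, sqrt( 3), sqrt( 5), sqrt( 6) , E,3,  sqrt(15 ) , 3*sqrt( 2),sqrt (19 ),  4.89,  4.95, 7.13, 18*sqrt( 2)]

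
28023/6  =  9341/2 = 4670.50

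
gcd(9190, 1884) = 2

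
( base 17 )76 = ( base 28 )4D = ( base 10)125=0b1111101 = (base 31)41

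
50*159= 7950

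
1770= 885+885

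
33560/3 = 33560/3 = 11186.67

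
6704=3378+3326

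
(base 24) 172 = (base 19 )215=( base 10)746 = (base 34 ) lw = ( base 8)1352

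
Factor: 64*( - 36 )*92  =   -2^10*3^2 * 23^1 = - 211968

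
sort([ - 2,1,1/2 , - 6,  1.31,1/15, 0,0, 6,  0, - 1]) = [ -6, - 2, - 1,0, 0, 0, 1/15,1/2,1, 1.31, 6 ]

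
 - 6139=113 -6252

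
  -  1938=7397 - 9335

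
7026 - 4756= 2270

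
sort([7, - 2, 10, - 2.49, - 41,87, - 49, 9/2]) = [ - 49, - 41, - 2.49,-2,9/2, 7,10 , 87]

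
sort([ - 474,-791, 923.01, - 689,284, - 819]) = [- 819, - 791,-689, - 474,284,  923.01 ]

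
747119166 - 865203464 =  - 118084298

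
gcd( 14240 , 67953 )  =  1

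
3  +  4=7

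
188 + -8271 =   -  8083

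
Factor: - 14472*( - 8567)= 123981624  =  2^3 * 3^3*13^1*67^1*659^1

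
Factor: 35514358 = 2^1 * 11^1 * 1614289^1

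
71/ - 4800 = - 1+4729/4800= - 0.01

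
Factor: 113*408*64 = 2^9 * 3^1*17^1*113^1=2950656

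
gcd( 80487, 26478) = 9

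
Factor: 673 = 673^1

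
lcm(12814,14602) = 627886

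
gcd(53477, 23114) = 1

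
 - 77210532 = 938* (  -  82314)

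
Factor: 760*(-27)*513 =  - 2^3*3^6*5^1*19^2 = -10526760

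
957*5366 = 5135262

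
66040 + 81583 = 147623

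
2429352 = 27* 89976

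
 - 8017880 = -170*47164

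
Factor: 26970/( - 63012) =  - 4495/10502 = - 2^( - 1 )*5^1*29^1*31^1*59^(- 1 )* 89^ ( - 1 ) 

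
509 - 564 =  -55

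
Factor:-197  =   - 197^1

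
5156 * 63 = 324828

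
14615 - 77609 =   -  62994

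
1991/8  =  248  +  7/8 = 248.88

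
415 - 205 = 210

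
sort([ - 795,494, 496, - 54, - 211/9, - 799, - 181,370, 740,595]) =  [ - 799 ,-795 , - 181, - 54,-211/9, 370,494,496, 595, 740]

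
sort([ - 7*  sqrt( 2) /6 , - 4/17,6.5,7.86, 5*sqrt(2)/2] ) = [ - 7*sqrt (2) /6, - 4/17,5*sqrt( 2)/2 , 6.5,7.86]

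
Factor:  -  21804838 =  - 2^1 * 11^1*991129^1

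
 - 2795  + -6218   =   - 9013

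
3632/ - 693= - 6 + 526/693=- 5.24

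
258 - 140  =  118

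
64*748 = 47872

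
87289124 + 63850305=151139429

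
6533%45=8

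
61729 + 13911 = 75640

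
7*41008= 287056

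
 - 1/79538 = - 1 + 79537/79538 = - 0.00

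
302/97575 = 302/97575 = 0.00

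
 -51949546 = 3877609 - 55827155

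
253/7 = 36 + 1/7 = 36.14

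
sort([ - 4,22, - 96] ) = [ - 96, - 4, 22 ] 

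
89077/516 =89077/516  =  172.63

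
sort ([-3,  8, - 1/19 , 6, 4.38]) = [ - 3, - 1/19 , 4.38, 6 , 8]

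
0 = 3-3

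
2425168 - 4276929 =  - 1851761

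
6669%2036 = 561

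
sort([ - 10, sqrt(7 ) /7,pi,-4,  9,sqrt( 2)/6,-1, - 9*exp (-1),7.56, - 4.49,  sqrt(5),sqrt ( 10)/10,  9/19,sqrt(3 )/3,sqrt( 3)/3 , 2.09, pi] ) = [-10,-4.49,  -  4, - 9*exp( - 1),-1,sqrt( 2) /6,sqrt(10) /10, sqrt( 7) /7,9/19,  sqrt(3)/3 , sqrt(3) /3,2.09, sqrt(5 ),pi,pi,7.56,9]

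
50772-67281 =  - 16509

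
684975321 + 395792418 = 1080767739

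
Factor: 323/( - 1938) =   -  1/6 = -2^( - 1 )*3^(-1 )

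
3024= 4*756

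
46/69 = 2/3  =  0.67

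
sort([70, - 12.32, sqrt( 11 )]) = [ - 12.32, sqrt(11), 70] 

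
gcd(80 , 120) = 40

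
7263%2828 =1607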